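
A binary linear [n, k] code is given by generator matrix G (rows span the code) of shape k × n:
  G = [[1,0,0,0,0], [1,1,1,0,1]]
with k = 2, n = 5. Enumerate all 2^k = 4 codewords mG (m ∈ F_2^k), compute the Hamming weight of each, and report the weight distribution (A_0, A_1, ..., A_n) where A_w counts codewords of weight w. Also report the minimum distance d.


Weight distribution: A_0 = 1, A_1 = 1, A_3 = 1, A_4 = 1. Minimum distance d = 1.

Enumerate all 2^2 = 4 messages m ∈ F_2^2.
For each, compute codeword c = mG in F_2^5, then tally its weight.
  m = 00 → c = 00000, weight = 0.
  m = 10 → c = 10000, weight = 1.
  m = 01 → c = 11101, weight = 4.
  m = 11 → c = 01101, weight = 3.
Tally weights:
  weight 0: 1 codewords.
  weight 1: 1 codewords.
  weight 3: 1 codewords.
  weight 4: 1 codewords.
Minimum distance d = smallest w > 0 with A_w > 0 = 1.
Sanity: Σ A_w = 4 = 2^2 = 4 ✓.


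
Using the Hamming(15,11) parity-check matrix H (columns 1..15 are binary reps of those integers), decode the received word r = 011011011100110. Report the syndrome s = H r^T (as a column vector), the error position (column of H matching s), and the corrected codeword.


s = (1, 0, 1, 0)^T, error position = 10, corrected codeword c = 011011011000110

Compute s = H r^T mod 2 one row at a time:
  s_1 = 1 + 1 + 1 + 0 + 0 + 1 + 1 + 0 = 5 ≡ 1 (mod 2).
  s_2 = 0 + 1 + 1 + 0 + 0 + 1 + 1 + 0 = 4 ≡ 0 (mod 2).
  s_3 = 1 + 1 + 1 + 0 + 1 + 0 + 1 + 0 = 5 ≡ 1 (mod 2).
  s_4 = 0 + 1 + 1 + 0 + 1 + 0 + 1 + 0 = 4 ≡ 0 (mod 2).
s = (1, 0, 1, 0)^T — this equals column 10 of H (binary 1010), so error is at position 10.
Correct: flip bit 10 of r = 011011011100110 to get c = 011011011000110.


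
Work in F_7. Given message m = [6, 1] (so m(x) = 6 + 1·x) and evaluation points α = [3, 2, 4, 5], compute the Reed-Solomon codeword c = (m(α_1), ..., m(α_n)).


c = [2, 1, 3, 4]

Message polynomial: m(x) = 6 + 1·x (mod 7).
For each evaluation point α_i, compute m(α_i) mod 7:
  α_1 = 3: Horner steps 1 → 2, so m(3) = 2.
  α_2 = 2: Horner steps 1 → 1, so m(2) = 1.
  α_3 = 4: Horner steps 1 → 3, so m(4) = 3.
  α_4 = 5: Horner steps 1 → 4, so m(5) = 4.
Codeword c = [2, 1, 3, 4] ∈ F_7^4.


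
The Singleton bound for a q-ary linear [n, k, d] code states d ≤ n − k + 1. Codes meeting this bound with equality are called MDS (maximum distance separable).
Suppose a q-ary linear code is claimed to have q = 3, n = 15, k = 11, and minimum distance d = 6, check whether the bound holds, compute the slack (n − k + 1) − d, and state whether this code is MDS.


Singleton RHS = n − k + 1 = 5, slack = -1, bound violated (no such code; not MDS).

Singleton bound: d ≤ n − k + 1.
Here n = 15, k = 11, so n − k + 1 = 5.
Given d = 6, check d ≤ 5: NO.
Slack = (n − k + 1) − d = -1.
The slack is negative: d = 6 exceeds n − k + 1 = 5 by 1, so the Singleton bound is violated and no linear [15, 11, 6]_3 code can exist. In particular it is not MDS (MDS requires d = n − k + 1 exactly).
Description: the claimed parameters are [15, 11, 6]_3; such a code would be impossible (violates the Singleton bound).


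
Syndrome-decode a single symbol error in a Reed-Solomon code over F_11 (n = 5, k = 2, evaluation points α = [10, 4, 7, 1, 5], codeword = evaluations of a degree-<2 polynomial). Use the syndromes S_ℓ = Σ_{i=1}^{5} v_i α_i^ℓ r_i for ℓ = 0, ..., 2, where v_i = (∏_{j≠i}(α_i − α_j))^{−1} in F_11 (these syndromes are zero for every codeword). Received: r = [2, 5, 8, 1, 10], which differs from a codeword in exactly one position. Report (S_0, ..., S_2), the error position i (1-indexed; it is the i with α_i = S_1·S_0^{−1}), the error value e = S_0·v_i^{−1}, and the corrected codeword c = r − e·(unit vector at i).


S = (5, 2, 3), error at position 3, error magnitude e = 10, c = [2, 5, 9, 1, 10].

Step 1: column multipliers v_i = (∏_{j≠i}(α_i − α_j))^{−1} mod 11.
  i = 1 (α = 10): (10−4)(10−7)(10−1)(10−5) = 6·3·9·5 = 810 ≡ 7, so v_1 = 7^{−1} = 8 (mod 11).
  i = 2 (α = 4): (4−10)(4−7)(4−1)(4−5) = (−6)·(−3)·3·(−1) = −54 ≡ 1, so v_2 = 1^{−1} = 1 (mod 11).
  i = 3 (α = 7): (7−10)(7−4)(7−1)(7−5) = (−3)·3·6·2 = −108 ≡ 2, so v_3 = 2^{−1} = 6 (mod 11).
  i = 4 (α = 1): (1−10)(1−4)(1−7)(1−5) = (−9)·(−3)·(−6)·(−4) = 648 ≡ 10, so v_4 = 10^{−1} = 10 (mod 11).
  i = 5 (α = 5): (5−10)(5−4)(5−7)(5−1) = (−5)·1·(−2)·4 = 40 ≡ 7, so v_5 = 7^{−1} = 8 (mod 11).
  v = [8, 1, 6, 10, 8].
Step 2: syndromes of r = [2, 5, 8, 1, 10] (all sums mod 11).
  S_0 = Σ v_i r_i = 8·2 + 1·5 + 6·8 + 10·1 + 8·10 = 159 ≡ 5.
  S_1 = Σ v_i α_i r_i = 8·10·2 + 1·4·5 + 6·7·8 + 10·1·1 + 8·5·10 = 926 ≡ 2.
  α_i^2 mod 11 = [1, 5, 5, 1, 3].
  S_2 = Σ v_i α_i^2 r_i = 8·1·2 + 1·5·5 + 6·5·8 + 10·1·1 + 8·3·10 = 531 ≡ 3.
  S = (5, 2, 3) ≠ 0, so r is not a codeword (an error is present).
Step 3: locate the error. For a single error e at position i, S_ℓ = v_i·e·α_i^ℓ, so α_err = S_1/S_0.
  S_0^{−1} = 5^{−1} = 9 (mod 11), so α_err = 2·9 = 18 ≡ 7 = α_3. Error position i = 3.
  Consistency check: S_2/S_1 = 3·6 = 18 ≡ 7 = α_err ✓ (single-error assumption holds).
Step 4: error magnitude e = S_0/v_3 = S_0·∏_{j≠3}(α_3 − α_j) = 5·2 = 10 ≡ 10 (mod 11).
Step 5: correct position 3: c_3 = r_3 − e = 8 − 10 ≡ 9 (mod 11). Hence c = [2, 5, 9, 1, 10].
  Check: interpolating c through the α_i gives m(x) = 7 + 5·x (degree < 2) with m(α_i) = c_i for every i, so c is indeed a codeword.


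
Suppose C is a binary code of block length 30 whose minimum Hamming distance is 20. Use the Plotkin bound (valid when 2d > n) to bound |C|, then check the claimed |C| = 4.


Plotkin bound M ≤ 4; given |C| = 4 ≤ bound (satisfied).

Check applicability: 2d = 40, n = 30.
2d − n = 10 > 0, so Plotkin applies.
Compute d/(2d−n) = 20/10 ≈ 2.0000.
⌊d/(2d−n)⌋ = 2.
Plotkin bound: M ≤ 2·2 = 4.
Given |C| = 4, check: satisfied.
This |C| is at the Plotkin bound.


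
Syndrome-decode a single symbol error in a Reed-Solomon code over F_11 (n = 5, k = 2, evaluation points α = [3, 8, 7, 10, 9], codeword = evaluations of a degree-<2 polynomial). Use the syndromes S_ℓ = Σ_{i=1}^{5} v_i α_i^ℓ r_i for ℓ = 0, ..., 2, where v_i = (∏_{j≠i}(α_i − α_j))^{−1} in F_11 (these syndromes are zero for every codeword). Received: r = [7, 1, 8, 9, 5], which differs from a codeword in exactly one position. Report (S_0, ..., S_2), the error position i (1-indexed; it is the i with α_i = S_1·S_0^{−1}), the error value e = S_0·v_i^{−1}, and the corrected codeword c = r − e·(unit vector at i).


S = (1, 3, 9), error at position 1, error magnitude e = 4, c = [3, 1, 8, 9, 5].

Step 1: column multipliers v_i = (∏_{j≠i}(α_i − α_j))^{−1} mod 11.
  i = 1 (α = 3): (3−8)(3−7)(3−10)(3−9) = (−5)·(−4)·(−7)·(−6) = 840 ≡ 4, so v_1 = 4^{−1} = 3 (mod 11).
  i = 2 (α = 8): (8−3)(8−7)(8−10)(8−9) = 5·1·(−2)·(−1) = 10 ≡ 10, so v_2 = 10^{−1} = 10 (mod 11).
  i = 3 (α = 7): (7−3)(7−8)(7−10)(7−9) = 4·(−1)·(−3)·(−2) = −24 ≡ 9, so v_3 = 9^{−1} = 5 (mod 11).
  i = 4 (α = 10): (10−3)(10−8)(10−7)(10−9) = 7·2·3·1 = 42 ≡ 9, so v_4 = 9^{−1} = 5 (mod 11).
  i = 5 (α = 9): (9−3)(9−8)(9−7)(9−10) = 6·1·2·(−1) = −12 ≡ 10, so v_5 = 10^{−1} = 10 (mod 11).
  v = [3, 10, 5, 5, 10].
Step 2: syndromes of r = [7, 1, 8, 9, 5] (all sums mod 11).
  S_0 = Σ v_i r_i = 3·7 + 10·1 + 5·8 + 5·9 + 10·5 = 166 ≡ 1.
  S_1 = Σ v_i α_i r_i = 3·3·7 + 10·8·1 + 5·7·8 + 5·10·9 + 10·9·5 = 1323 ≡ 3.
  α_i^2 mod 11 = [9, 9, 5, 1, 4].
  S_2 = Σ v_i α_i^2 r_i = 3·9·7 + 10·9·1 + 5·5·8 + 5·1·9 + 10·4·5 = 724 ≡ 9.
  S = (1, 3, 9) ≠ 0, so r is not a codeword (an error is present).
Step 3: locate the error. For a single error e at position i, S_ℓ = v_i·e·α_i^ℓ, so α_err = S_1/S_0.
  S_0^{−1} = 1^{−1} = 1 (mod 11), so α_err = 3·1 = 3 ≡ 3 = α_1. Error position i = 1.
  Consistency check: S_2/S_1 = 9·4 = 36 ≡ 3 = α_err ✓ (single-error assumption holds).
Step 4: error magnitude e = S_0/v_1 = S_0·∏_{j≠1}(α_1 − α_j) = 1·4 = 4 ≡ 4 (mod 11).
Step 5: correct position 1: c_1 = r_1 − e = 7 − 4 ≡ 3 (mod 11). Hence c = [3, 1, 8, 9, 5].
  Check: interpolating c through the α_i gives m(x) = 2 + 4·x (degree < 2) with m(α_i) = c_i for every i, so c is indeed a codeword.


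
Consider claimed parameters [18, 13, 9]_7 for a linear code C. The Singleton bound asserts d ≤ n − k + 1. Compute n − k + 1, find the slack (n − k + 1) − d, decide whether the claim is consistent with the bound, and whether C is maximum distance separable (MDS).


Singleton RHS = n − k + 1 = 6, slack = -3, bound violated (no such code; not MDS).

Singleton bound: d ≤ n − k + 1.
Here n = 18, k = 13, so n − k + 1 = 6.
Given d = 9, check d ≤ 6: NO.
Slack = (n − k + 1) − d = -3.
The slack is negative: d = 9 exceeds n − k + 1 = 6 by 3, so the Singleton bound is violated and no linear [18, 13, 9]_7 code can exist. In particular it is not MDS (MDS requires d = n − k + 1 exactly).
Description: the claimed parameters are [18, 13, 9]_7; such a code would be impossible (violates the Singleton bound).


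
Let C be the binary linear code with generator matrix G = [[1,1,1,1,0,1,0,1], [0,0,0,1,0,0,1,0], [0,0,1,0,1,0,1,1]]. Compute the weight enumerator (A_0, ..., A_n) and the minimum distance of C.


Weight distribution: A_0 = 1, A_2 = 1, A_4 = 3, A_6 = 3. Minimum distance d = 2.

Enumerate all 2^3 = 8 messages m ∈ F_2^3.
For each, compute codeword c = mG in F_2^8, then tally its weight.
  m = 000 → c = 00000000, weight = 0.
  m = 100 → c = 11110101, weight = 6.
  m = 010 → c = 00010010, weight = 2.
  m = 110 → c = 11100111, weight = 6.
  m = 001 → c = 00101011, weight = 4.
  m = 101 → c = 11011110, weight = 6.
  m = 011 → c = 00111001, weight = 4.
  m = 111 → c = 11001100, weight = 4.
Tally weights:
  weight 0: 1 codewords.
  weight 2: 1 codewords.
  weight 4: 3 codewords.
  weight 6: 3 codewords.
Minimum distance d = smallest w > 0 with A_w > 0 = 2.
Sanity: Σ A_w = 8 = 2^3 = 8 ✓.


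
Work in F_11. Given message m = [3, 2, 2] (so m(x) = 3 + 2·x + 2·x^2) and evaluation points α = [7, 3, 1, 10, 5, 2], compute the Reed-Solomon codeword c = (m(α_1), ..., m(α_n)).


c = [5, 5, 7, 3, 8, 4]

Message polynomial: m(x) = 3 + 2·x + 2·x^2 (mod 11).
For each evaluation point α_i, compute m(α_i) mod 11:
  α_1 = 7: Horner steps 2 → 5 → 5, so m(7) = 5.
  α_2 = 3: Horner steps 2 → 8 → 5, so m(3) = 5.
  α_3 = 1: Horner steps 2 → 4 → 7, so m(1) = 7.
  α_4 = 10: Horner steps 2 → 0 → 3, so m(10) = 3.
  α_5 = 5: Horner steps 2 → 1 → 8, so m(5) = 8.
  α_6 = 2: Horner steps 2 → 6 → 4, so m(2) = 4.
Codeword c = [5, 5, 7, 3, 8, 4] ∈ F_11^6.


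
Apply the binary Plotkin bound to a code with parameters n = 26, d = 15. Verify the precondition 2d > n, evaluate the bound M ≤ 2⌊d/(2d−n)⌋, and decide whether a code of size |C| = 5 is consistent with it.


Plotkin bound M ≤ 6; given |C| = 5 ≤ bound (satisfied).

Check applicability: 2d = 30, n = 26.
2d − n = 4 > 0, so Plotkin applies.
Compute d/(2d−n) = 15/4 ≈ 3.7500.
⌊d/(2d−n)⌋ = 3.
Plotkin bound: M ≤ 2·3 = 6.
Given |C| = 5, check: satisfied.
This |C| is below the Plotkin bound.


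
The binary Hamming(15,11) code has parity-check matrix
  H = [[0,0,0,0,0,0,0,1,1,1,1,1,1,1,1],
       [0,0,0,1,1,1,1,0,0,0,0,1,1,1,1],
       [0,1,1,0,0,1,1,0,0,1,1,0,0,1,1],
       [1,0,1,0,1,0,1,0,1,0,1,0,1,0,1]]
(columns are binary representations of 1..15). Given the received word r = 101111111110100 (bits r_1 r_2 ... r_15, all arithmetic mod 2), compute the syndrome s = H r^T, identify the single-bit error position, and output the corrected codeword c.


s = (1, 1, 1, 1)^T, error position = 15, corrected codeword c = 101111111110101

Compute s = H r^T mod 2 one row at a time:
  s_1 = 1 + 1 + 1 + 1 + 0 + 1 + 0 + 0 = 5 ≡ 1 (mod 2).
  s_2 = 1 + 1 + 1 + 1 + 0 + 1 + 0 + 0 = 5 ≡ 1 (mod 2).
  s_3 = 0 + 1 + 1 + 1 + 1 + 1 + 0 + 0 = 5 ≡ 1 (mod 2).
  s_4 = 1 + 1 + 1 + 1 + 1 + 1 + 1 + 0 = 7 ≡ 1 (mod 2).
s = (1, 1, 1, 1)^T — this equals column 15 of H (binary 1111), so error is at position 15.
Correct: flip bit 15 of r = 101111111110100 to get c = 101111111110101.


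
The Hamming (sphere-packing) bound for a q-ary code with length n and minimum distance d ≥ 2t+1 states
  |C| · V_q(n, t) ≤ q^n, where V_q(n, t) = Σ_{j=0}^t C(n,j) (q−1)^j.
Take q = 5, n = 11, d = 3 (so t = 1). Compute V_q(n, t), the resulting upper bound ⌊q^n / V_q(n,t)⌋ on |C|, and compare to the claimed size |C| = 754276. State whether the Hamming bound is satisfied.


V_q(n, t) = 45, q^n = 48828125, Hamming bound = 1085069, |C| = 754276 ≤ bound (satisfied).

Step 1: Compute V_q(n, t) = Σ_{j=0}^1 C(n, j) (q−1)^j.
  j = 0: C(11,0)·(4)^0 = 1·1 = 1.
  j = 1: C(11,1)·(4)^1 = 11·4 = 44.
  V_q(n, t) = 1 + 44 = 45.
Step 2: q^n = 5^11 = 48828125.
Step 3: Hamming bound ⌊q^n / V_q(n,t)⌋ = ⌊48828125/45⌋ = 1085069.
Step 4: Compare |C| = 754276 to 1085069: satisfied.
The claimed |C| lies below the Hamming bound.


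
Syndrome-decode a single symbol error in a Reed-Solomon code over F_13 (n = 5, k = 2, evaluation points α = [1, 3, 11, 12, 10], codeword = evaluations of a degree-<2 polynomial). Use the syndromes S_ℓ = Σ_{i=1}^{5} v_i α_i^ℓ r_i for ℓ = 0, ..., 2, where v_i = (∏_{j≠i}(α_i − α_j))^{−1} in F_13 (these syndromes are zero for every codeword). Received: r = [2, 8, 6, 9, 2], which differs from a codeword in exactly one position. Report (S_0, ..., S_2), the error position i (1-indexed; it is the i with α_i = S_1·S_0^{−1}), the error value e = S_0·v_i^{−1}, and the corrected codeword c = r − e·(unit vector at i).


S = (10, 9, 12), error at position 5, error magnitude e = 12, c = [2, 8, 6, 9, 3].

Step 1: column multipliers v_i = (∏_{j≠i}(α_i − α_j))^{−1} mod 13.
  i = 1 (α = 1): (1−3)(1−11)(1−12)(1−10) = (−2)·(−10)·(−11)·(−9) = 1980 ≡ 4, so v_1 = 4^{−1} = 10 (mod 13).
  i = 2 (α = 3): (3−1)(3−11)(3−12)(3−10) = 2·(−8)·(−9)·(−7) = −1008 ≡ 6, so v_2 = 6^{−1} = 11 (mod 13).
  i = 3 (α = 11): (11−1)(11−3)(11−12)(11−10) = 10·8·(−1)·1 = −80 ≡ 11, so v_3 = 11^{−1} = 6 (mod 13).
  i = 4 (α = 12): (12−1)(12−3)(12−11)(12−10) = 11·9·1·2 = 198 ≡ 3, so v_4 = 3^{−1} = 9 (mod 13).
  i = 5 (α = 10): (10−1)(10−3)(10−11)(10−12) = 9·7·(−1)·(−2) = 126 ≡ 9, so v_5 = 9^{−1} = 3 (mod 13).
  v = [10, 11, 6, 9, 3].
Step 2: syndromes of r = [2, 8, 6, 9, 2] (all sums mod 13).
  S_0 = Σ v_i r_i = 10·2 + 11·8 + 6·6 + 9·9 + 3·2 = 231 ≡ 10.
  S_1 = Σ v_i α_i r_i = 10·1·2 + 11·3·8 + 6·11·6 + 9·12·9 + 3·10·2 = 1712 ≡ 9.
  α_i^2 mod 13 = [1, 9, 4, 1, 9].
  S_2 = Σ v_i α_i^2 r_i = 10·1·2 + 11·9·8 + 6·4·6 + 9·1·9 + 3·9·2 = 1091 ≡ 12.
  S = (10, 9, 12) ≠ 0, so r is not a codeword (an error is present).
Step 3: locate the error. For a single error e at position i, S_ℓ = v_i·e·α_i^ℓ, so α_err = S_1/S_0.
  S_0^{−1} = 10^{−1} = 4 (mod 13), so α_err = 9·4 = 36 ≡ 10 = α_5. Error position i = 5.
  Consistency check: S_2/S_1 = 12·3 = 36 ≡ 10 = α_err ✓ (single-error assumption holds).
Step 4: error magnitude e = S_0/v_5 = S_0·∏_{j≠5}(α_5 − α_j) = 10·9 = 90 ≡ 12 (mod 13).
Step 5: correct position 5: c_5 = r_5 − e = 2 − 12 ≡ 3 (mod 13). Hence c = [2, 8, 6, 9, 3].
  Check: interpolating c through the α_i gives m(x) = 12 + 3·x (degree < 2) with m(α_i) = c_i for every i, so c is indeed a codeword.


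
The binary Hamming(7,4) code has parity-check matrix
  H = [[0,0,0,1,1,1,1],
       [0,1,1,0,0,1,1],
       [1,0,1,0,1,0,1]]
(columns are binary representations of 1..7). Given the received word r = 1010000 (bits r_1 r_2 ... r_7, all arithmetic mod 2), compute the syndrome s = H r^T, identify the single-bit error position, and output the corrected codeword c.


s = (0, 1, 0)^T, error position = 2, corrected codeword c = 1110000

Compute s = H r^T mod 2 one row at a time:
  s_1 = 0 + 0 + 0 + 0 = 0 ≡ 0 (mod 2).
  s_2 = 0 + 1 + 0 + 0 = 1 ≡ 1 (mod 2).
  s_3 = 1 + 1 + 0 + 0 = 2 ≡ 0 (mod 2).
s = (0, 1, 0)^T — this equals column 2 of H (binary 010), so error is at position 2.
Correct: flip bit 2 of r = 1010000 to get c = 1110000.


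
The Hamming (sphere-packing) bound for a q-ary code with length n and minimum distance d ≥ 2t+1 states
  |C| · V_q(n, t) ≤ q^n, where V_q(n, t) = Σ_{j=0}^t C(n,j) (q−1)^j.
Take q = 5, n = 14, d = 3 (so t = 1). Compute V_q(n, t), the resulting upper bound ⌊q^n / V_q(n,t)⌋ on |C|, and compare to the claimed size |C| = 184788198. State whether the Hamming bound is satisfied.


V_q(n, t) = 57, q^n = 6103515625, Hamming bound = 107079221, |C| = 184788198 > bound (violated).

Step 1: Compute V_q(n, t) = Σ_{j=0}^1 C(n, j) (q−1)^j.
  j = 0: C(14,0)·(4)^0 = 1·1 = 1.
  j = 1: C(14,1)·(4)^1 = 14·4 = 56.
  V_q(n, t) = 1 + 56 = 57.
Step 2: q^n = 5^14 = 6103515625.
Step 3: Hamming bound ⌊q^n / V_q(n,t)⌋ = ⌊6103515625/57⌋ = 107079221.
Step 4: Compare |C| = 184788198 to 107079221: violated.
The claimed |C| lies above the Hamming bound, so no 5-ary code of length 14 with d ≥ 3 can have 184788198 codewords.


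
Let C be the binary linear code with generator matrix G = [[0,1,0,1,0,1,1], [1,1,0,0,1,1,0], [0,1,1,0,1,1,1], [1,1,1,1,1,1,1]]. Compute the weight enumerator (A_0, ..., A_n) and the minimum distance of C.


Weight distribution: A_0 = 1, A_2 = 2, A_3 = 5, A_4 = 5, A_5 = 2, A_7 = 1. Minimum distance d = 2.

Enumerate all 2^4 = 16 messages m ∈ F_2^4.
For each, compute codeword c = mG in F_2^7, then tally its weight.
  m = 0000 → c = 0000000, weight = 0.
  m = 1000 → c = 0101011, weight = 4.
  m = 0100 → c = 1100110, weight = 4.
  m = 1100 → c = 1001101, weight = 4.
  m = 0010 → c = 0110111, weight = 5.
  m = 1010 → c = 0011100, weight = 3.
  m = 0110 → c = 1010001, weight = 3.
  m = 1110 → c = 1111010, weight = 5.
  m = 0001 → c = 1111111, weight = 7.
  m = 1001 → c = 1010100, weight = 3.
  m = 0101 → c = 0011001, weight = 3.
  m = 1101 → c = 0110010, weight = 3.
  m = 0011 → c = 1001000, weight = 2.
  m = 1011 → c = 1100011, weight = 4.
  m = 0111 → c = 0101110, weight = 4.
  m = 1111 → c = 0000101, weight = 2.
Tally weights:
  weight 0: 1 codewords.
  weight 2: 2 codewords.
  weight 3: 5 codewords.
  weight 4: 5 codewords.
  weight 5: 2 codewords.
  weight 7: 1 codewords.
Minimum distance d = smallest w > 0 with A_w > 0 = 2.
Sanity: Σ A_w = 16 = 2^4 = 16 ✓.


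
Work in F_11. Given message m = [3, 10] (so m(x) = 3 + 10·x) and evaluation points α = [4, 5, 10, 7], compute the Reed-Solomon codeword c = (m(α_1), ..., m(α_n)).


c = [10, 9, 4, 7]

Message polynomial: m(x) = 3 + 10·x (mod 11).
For each evaluation point α_i, compute m(α_i) mod 11:
  α_1 = 4: Horner steps 10 → 10, so m(4) = 10.
  α_2 = 5: Horner steps 10 → 9, so m(5) = 9.
  α_3 = 10: Horner steps 10 → 4, so m(10) = 4.
  α_4 = 7: Horner steps 10 → 7, so m(7) = 7.
Codeword c = [10, 9, 4, 7] ∈ F_11^4.


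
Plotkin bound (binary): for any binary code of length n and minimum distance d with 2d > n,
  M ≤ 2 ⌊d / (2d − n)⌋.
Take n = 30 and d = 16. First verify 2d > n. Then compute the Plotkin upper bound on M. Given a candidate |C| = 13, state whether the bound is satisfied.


Plotkin bound M ≤ 16; given |C| = 13 ≤ bound (satisfied).

Check applicability: 2d = 32, n = 30.
2d − n = 2 > 0, so Plotkin applies.
Compute d/(2d−n) = 16/2 ≈ 8.0000.
⌊d/(2d−n)⌋ = 8.
Plotkin bound: M ≤ 2·8 = 16.
Given |C| = 13, check: satisfied.
This |C| is below the Plotkin bound.


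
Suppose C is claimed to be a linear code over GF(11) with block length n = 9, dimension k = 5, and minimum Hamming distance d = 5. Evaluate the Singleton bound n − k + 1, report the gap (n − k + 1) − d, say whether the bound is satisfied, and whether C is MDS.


Singleton RHS = n − k + 1 = 5, slack = 0, bound satisfied, MDS.

Singleton bound: d ≤ n − k + 1.
Here n = 9, k = 5, so n − k + 1 = 5.
Given d = 5, check d ≤ 5: YES.
Slack = (n − k + 1) − d = 0.
The code is MDS (slack = 0).
Description: the claimed parameters are [9, 5, 5]_11; such a code would be MDS (meets Singleton bound).


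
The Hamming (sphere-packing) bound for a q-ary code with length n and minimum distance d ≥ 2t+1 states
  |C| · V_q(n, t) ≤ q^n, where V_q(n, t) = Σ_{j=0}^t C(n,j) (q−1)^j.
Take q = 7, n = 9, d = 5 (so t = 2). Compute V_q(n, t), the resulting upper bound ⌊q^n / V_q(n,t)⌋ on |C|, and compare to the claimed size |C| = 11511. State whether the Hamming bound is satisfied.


V_q(n, t) = 1351, q^n = 40353607, Hamming bound = 29869, |C| = 11511 ≤ bound (satisfied).

Step 1: Compute V_q(n, t) = Σ_{j=0}^2 C(n, j) (q−1)^j.
  j = 0: C(9,0)·(6)^0 = 1·1 = 1.
  j = 1: C(9,1)·(6)^1 = 9·6 = 54.
  j = 2: C(9,2)·(6)^2 = 36·36 = 1296.
  V_q(n, t) = 1 + 54 + 1296 = 1351.
Step 2: q^n = 7^9 = 40353607.
Step 3: Hamming bound ⌊q^n / V_q(n,t)⌋ = ⌊40353607/1351⌋ = 29869.
Step 4: Compare |C| = 11511 to 29869: satisfied.
The claimed |C| lies below the Hamming bound.


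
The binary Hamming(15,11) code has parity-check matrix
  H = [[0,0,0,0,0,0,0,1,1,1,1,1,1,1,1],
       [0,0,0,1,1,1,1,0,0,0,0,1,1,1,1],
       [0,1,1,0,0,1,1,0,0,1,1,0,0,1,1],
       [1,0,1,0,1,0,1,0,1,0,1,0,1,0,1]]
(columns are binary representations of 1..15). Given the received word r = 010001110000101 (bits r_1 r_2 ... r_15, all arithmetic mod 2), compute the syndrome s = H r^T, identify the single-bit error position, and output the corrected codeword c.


s = (1, 0, 0, 1)^T, error position = 9, corrected codeword c = 010001111000101

Compute s = H r^T mod 2 one row at a time:
  s_1 = 1 + 0 + 0 + 0 + 0 + 1 + 0 + 1 = 3 ≡ 1 (mod 2).
  s_2 = 0 + 0 + 1 + 1 + 0 + 1 + 0 + 1 = 4 ≡ 0 (mod 2).
  s_3 = 1 + 0 + 1 + 1 + 0 + 0 + 0 + 1 = 4 ≡ 0 (mod 2).
  s_4 = 0 + 0 + 0 + 1 + 0 + 0 + 1 + 1 = 3 ≡ 1 (mod 2).
s = (1, 0, 0, 1)^T — this equals column 9 of H (binary 1001), so error is at position 9.
Correct: flip bit 9 of r = 010001110000101 to get c = 010001111000101.


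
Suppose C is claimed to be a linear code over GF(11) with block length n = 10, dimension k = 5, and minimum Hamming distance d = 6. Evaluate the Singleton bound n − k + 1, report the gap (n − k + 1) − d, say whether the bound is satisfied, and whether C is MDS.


Singleton RHS = n − k + 1 = 6, slack = 0, bound satisfied, MDS.

Singleton bound: d ≤ n − k + 1.
Here n = 10, k = 5, so n − k + 1 = 6.
Given d = 6, check d ≤ 6: YES.
Slack = (n − k + 1) − d = 0.
The code is MDS (slack = 0).
Description: the claimed parameters are [10, 5, 6]_11; such a code would be MDS (meets Singleton bound).


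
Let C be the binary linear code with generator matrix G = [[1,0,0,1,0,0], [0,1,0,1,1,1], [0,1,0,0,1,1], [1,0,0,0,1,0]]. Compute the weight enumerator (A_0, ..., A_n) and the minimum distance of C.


Weight distribution: A_0 = 1, A_1 = 3, A_2 = 4, A_3 = 4, A_4 = 3, A_5 = 1. Minimum distance d = 1.

Enumerate all 2^4 = 16 messages m ∈ F_2^4.
For each, compute codeword c = mG in F_2^6, then tally its weight.
  m = 0000 → c = 000000, weight = 0.
  m = 1000 → c = 100100, weight = 2.
  m = 0100 → c = 010111, weight = 4.
  m = 1100 → c = 110011, weight = 4.
  m = 0010 → c = 010011, weight = 3.
  m = 1010 → c = 110111, weight = 5.
  m = 0110 → c = 000100, weight = 1.
  m = 1110 → c = 100000, weight = 1.
  m = 0001 → c = 100010, weight = 2.
  m = 1001 → c = 000110, weight = 2.
  m = 0101 → c = 110101, weight = 4.
  m = 1101 → c = 010001, weight = 2.
  m = 0011 → c = 110001, weight = 3.
  m = 1011 → c = 010101, weight = 3.
  m = 0111 → c = 100110, weight = 3.
  m = 1111 → c = 000010, weight = 1.
Tally weights:
  weight 0: 1 codewords.
  weight 1: 3 codewords.
  weight 2: 4 codewords.
  weight 3: 4 codewords.
  weight 4: 3 codewords.
  weight 5: 1 codewords.
Minimum distance d = smallest w > 0 with A_w > 0 = 1.
Sanity: Σ A_w = 16 = 2^4 = 16 ✓.


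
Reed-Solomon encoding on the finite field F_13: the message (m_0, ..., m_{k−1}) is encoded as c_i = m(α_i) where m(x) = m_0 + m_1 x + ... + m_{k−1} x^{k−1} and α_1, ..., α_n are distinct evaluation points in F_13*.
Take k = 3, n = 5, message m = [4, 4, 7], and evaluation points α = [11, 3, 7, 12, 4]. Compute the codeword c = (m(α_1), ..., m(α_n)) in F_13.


c = [11, 1, 11, 7, 2]

Message polynomial: m(x) = 4 + 4·x + 7·x^2 (mod 13).
For each evaluation point α_i, compute m(α_i) mod 13:
  α_1 = 11: Horner steps 7 → 3 → 11, so m(11) = 11.
  α_2 = 3: Horner steps 7 → 12 → 1, so m(3) = 1.
  α_3 = 7: Horner steps 7 → 1 → 11, so m(7) = 11.
  α_4 = 12: Horner steps 7 → 10 → 7, so m(12) = 7.
  α_5 = 4: Horner steps 7 → 6 → 2, so m(4) = 2.
Codeword c = [11, 1, 11, 7, 2] ∈ F_13^5.


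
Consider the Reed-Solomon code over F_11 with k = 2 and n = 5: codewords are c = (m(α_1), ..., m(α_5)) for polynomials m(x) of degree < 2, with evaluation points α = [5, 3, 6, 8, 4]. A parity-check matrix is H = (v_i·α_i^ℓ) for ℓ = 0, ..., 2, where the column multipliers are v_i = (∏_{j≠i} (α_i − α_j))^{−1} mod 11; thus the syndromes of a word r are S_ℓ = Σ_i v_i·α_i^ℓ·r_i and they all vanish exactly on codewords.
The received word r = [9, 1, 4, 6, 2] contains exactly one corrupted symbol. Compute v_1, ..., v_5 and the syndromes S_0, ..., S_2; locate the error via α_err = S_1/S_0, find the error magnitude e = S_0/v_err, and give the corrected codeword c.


S = (1, 5, 3), error at position 1, error magnitude e = 6, c = [3, 1, 4, 6, 2].

Step 1: column multipliers v_i = (∏_{j≠i}(α_i − α_j))^{−1} mod 11.
  i = 1 (α = 5): (5−3)(5−6)(5−8)(5−4) = 2·(−1)·(−3)·1 = 6 ≡ 6, so v_1 = 6^{−1} = 2 (mod 11).
  i = 2 (α = 3): (3−5)(3−6)(3−8)(3−4) = (−2)·(−3)·(−5)·(−1) = 30 ≡ 8, so v_2 = 8^{−1} = 7 (mod 11).
  i = 3 (α = 6): (6−5)(6−3)(6−8)(6−4) = 1·3·(−2)·2 = −12 ≡ 10, so v_3 = 10^{−1} = 10 (mod 11).
  i = 4 (α = 8): (8−5)(8−3)(8−6)(8−4) = 3·5·2·4 = 120 ≡ 10, so v_4 = 10^{−1} = 10 (mod 11).
  i = 5 (α = 4): (4−5)(4−3)(4−6)(4−8) = (−1)·1·(−2)·(−4) = −8 ≡ 3, so v_5 = 3^{−1} = 4 (mod 11).
  v = [2, 7, 10, 10, 4].
Step 2: syndromes of r = [9, 1, 4, 6, 2] (all sums mod 11).
  S_0 = Σ v_i r_i = 2·9 + 7·1 + 10·4 + 10·6 + 4·2 = 133 ≡ 1.
  S_1 = Σ v_i α_i r_i = 2·5·9 + 7·3·1 + 10·6·4 + 10·8·6 + 4·4·2 = 863 ≡ 5.
  α_i^2 mod 11 = [3, 9, 3, 9, 5].
  S_2 = Σ v_i α_i^2 r_i = 2·3·9 + 7·9·1 + 10·3·4 + 10·9·6 + 4·5·2 = 817 ≡ 3.
  S = (1, 5, 3) ≠ 0, so r is not a codeword (an error is present).
Step 3: locate the error. For a single error e at position i, S_ℓ = v_i·e·α_i^ℓ, so α_err = S_1/S_0.
  S_0^{−1} = 1^{−1} = 1 (mod 11), so α_err = 5·1 = 5 ≡ 5 = α_1. Error position i = 1.
  Consistency check: S_2/S_1 = 3·9 = 27 ≡ 5 = α_err ✓ (single-error assumption holds).
Step 4: error magnitude e = S_0/v_1 = S_0·∏_{j≠1}(α_1 − α_j) = 1·6 = 6 ≡ 6 (mod 11).
Step 5: correct position 1: c_1 = r_1 − e = 9 − 6 ≡ 3 (mod 11). Hence c = [3, 1, 4, 6, 2].
  Check: interpolating c through the α_i gives m(x) = 9 + 1·x (degree < 2) with m(α_i) = c_i for every i, so c is indeed a codeword.


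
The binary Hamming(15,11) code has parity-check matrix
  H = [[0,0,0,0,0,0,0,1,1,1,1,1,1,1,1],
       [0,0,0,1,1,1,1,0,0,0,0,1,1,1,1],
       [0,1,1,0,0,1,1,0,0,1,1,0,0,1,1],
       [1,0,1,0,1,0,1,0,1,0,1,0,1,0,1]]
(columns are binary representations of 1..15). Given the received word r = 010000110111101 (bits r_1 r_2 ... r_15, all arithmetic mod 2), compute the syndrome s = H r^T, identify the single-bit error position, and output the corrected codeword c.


s = (0, 0, 1, 0)^T, error position = 2, corrected codeword c = 000000110111101

Compute s = H r^T mod 2 one row at a time:
  s_1 = 1 + 0 + 1 + 1 + 1 + 1 + 0 + 1 = 6 ≡ 0 (mod 2).
  s_2 = 0 + 0 + 0 + 1 + 1 + 1 + 0 + 1 = 4 ≡ 0 (mod 2).
  s_3 = 1 + 0 + 0 + 1 + 1 + 1 + 0 + 1 = 5 ≡ 1 (mod 2).
  s_4 = 0 + 0 + 0 + 1 + 0 + 1 + 1 + 1 = 4 ≡ 0 (mod 2).
s = (0, 0, 1, 0)^T — this equals column 2 of H (binary 0010), so error is at position 2.
Correct: flip bit 2 of r = 010000110111101 to get c = 000000110111101.


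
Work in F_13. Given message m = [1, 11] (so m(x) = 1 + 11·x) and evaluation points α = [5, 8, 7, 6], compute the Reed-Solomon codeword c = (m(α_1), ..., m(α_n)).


c = [4, 11, 0, 2]

Message polynomial: m(x) = 1 + 11·x (mod 13).
For each evaluation point α_i, compute m(α_i) mod 13:
  α_1 = 5: Horner steps 11 → 4, so m(5) = 4.
  α_2 = 8: Horner steps 11 → 11, so m(8) = 11.
  α_3 = 7: Horner steps 11 → 0, so m(7) = 0.
  α_4 = 6: Horner steps 11 → 2, so m(6) = 2.
Codeword c = [4, 11, 0, 2] ∈ F_13^4.


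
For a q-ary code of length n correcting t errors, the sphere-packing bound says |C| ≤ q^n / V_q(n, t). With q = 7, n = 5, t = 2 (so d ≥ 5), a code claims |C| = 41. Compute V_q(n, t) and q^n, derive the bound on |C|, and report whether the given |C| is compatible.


V_q(n, t) = 391, q^n = 16807, Hamming bound = 42, |C| = 41 ≤ bound (satisfied).

Step 1: Compute V_q(n, t) = Σ_{j=0}^2 C(n, j) (q−1)^j.
  j = 0: C(5,0)·(6)^0 = 1·1 = 1.
  j = 1: C(5,1)·(6)^1 = 5·6 = 30.
  j = 2: C(5,2)·(6)^2 = 10·36 = 360.
  V_q(n, t) = 1 + 30 + 360 = 391.
Step 2: q^n = 7^5 = 16807.
Step 3: Hamming bound ⌊q^n / V_q(n,t)⌋ = ⌊16807/391⌋ = 42.
Step 4: Compare |C| = 41 to 42: satisfied.
The claimed |C| lies below the Hamming bound.


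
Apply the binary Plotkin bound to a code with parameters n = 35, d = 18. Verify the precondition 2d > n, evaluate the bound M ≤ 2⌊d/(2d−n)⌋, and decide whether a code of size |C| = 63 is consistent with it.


Plotkin bound M ≤ 36; given |C| = 63 > bound (violated).

Check applicability: 2d = 36, n = 35.
2d − n = 1 > 0, so Plotkin applies.
Compute d/(2d−n) = 18/1 ≈ 18.0000.
⌊d/(2d−n)⌋ = 18.
Plotkin bound: M ≤ 2·18 = 36.
Given |C| = 63, check: VIOLATED.
This |C| is above the Plotkin bound, so no binary code with n = 35, d = 18 and 63 codewords exists.


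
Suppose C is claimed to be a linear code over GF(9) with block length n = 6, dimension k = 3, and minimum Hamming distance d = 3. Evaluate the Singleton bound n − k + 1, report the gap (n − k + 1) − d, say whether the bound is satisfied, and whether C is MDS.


Singleton RHS = n − k + 1 = 4, slack = 1, bound satisfied, not MDS.

Singleton bound: d ≤ n − k + 1.
Here n = 6, k = 3, so n − k + 1 = 4.
Given d = 3, check d ≤ 4: YES.
Slack = (n − k + 1) − d = 1.
The code is NOT MDS (slack = 1 > 0).
Description: the claimed parameters are [6, 3, 3]_9; such a code would be non-MDS.


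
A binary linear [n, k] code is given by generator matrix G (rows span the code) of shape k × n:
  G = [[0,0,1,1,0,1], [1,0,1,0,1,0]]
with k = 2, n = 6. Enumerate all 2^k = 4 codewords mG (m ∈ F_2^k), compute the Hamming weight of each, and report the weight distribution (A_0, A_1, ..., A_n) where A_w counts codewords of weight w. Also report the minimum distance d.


Weight distribution: A_0 = 1, A_3 = 2, A_4 = 1. Minimum distance d = 3.

Enumerate all 2^2 = 4 messages m ∈ F_2^2.
For each, compute codeword c = mG in F_2^6, then tally its weight.
  m = 00 → c = 000000, weight = 0.
  m = 10 → c = 001101, weight = 3.
  m = 01 → c = 101010, weight = 3.
  m = 11 → c = 100111, weight = 4.
Tally weights:
  weight 0: 1 codewords.
  weight 3: 2 codewords.
  weight 4: 1 codewords.
Minimum distance d = smallest w > 0 with A_w > 0 = 3.
Sanity: Σ A_w = 4 = 2^2 = 4 ✓.


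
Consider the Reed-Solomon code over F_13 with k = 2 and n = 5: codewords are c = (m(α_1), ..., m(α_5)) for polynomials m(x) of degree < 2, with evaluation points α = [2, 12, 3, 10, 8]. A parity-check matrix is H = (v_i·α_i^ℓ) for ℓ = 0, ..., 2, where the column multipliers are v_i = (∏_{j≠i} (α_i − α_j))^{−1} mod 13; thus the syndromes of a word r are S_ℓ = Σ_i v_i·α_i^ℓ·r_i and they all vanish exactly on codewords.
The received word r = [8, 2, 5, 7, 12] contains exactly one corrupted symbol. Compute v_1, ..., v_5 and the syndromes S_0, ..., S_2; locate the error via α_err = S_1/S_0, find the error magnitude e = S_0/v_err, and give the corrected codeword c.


S = (6, 12, 11), error at position 1, error magnitude e = 7, c = [1, 2, 5, 7, 12].

Step 1: column multipliers v_i = (∏_{j≠i}(α_i − α_j))^{−1} mod 13.
  i = 1 (α = 2): (2−12)(2−3)(2−10)(2−8) = (−10)·(−1)·(−8)·(−6) = 480 ≡ 12, so v_1 = 12^{−1} = 12 (mod 13).
  i = 2 (α = 12): (12−2)(12−3)(12−10)(12−8) = 10·9·2·4 = 720 ≡ 5, so v_2 = 5^{−1} = 8 (mod 13).
  i = 3 (α = 3): (3−2)(3−12)(3−10)(3−8) = 1·(−9)·(−7)·(−5) = −315 ≡ 10, so v_3 = 10^{−1} = 4 (mod 13).
  i = 4 (α = 10): (10−2)(10−12)(10−3)(10−8) = 8·(−2)·7·2 = −224 ≡ 10, so v_4 = 10^{−1} = 4 (mod 13).
  i = 5 (α = 8): (8−2)(8−12)(8−3)(8−10) = 6·(−4)·5·(−2) = 240 ≡ 6, so v_5 = 6^{−1} = 11 (mod 13).
  v = [12, 8, 4, 4, 11].
Step 2: syndromes of r = [8, 2, 5, 7, 12] (all sums mod 13).
  S_0 = Σ v_i r_i = 12·8 + 8·2 + 4·5 + 4·7 + 11·12 = 292 ≡ 6.
  S_1 = Σ v_i α_i r_i = 12·2·8 + 8·12·2 + 4·3·5 + 4·10·7 + 11·8·12 = 1780 ≡ 12.
  α_i^2 mod 13 = [4, 1, 9, 9, 12].
  S_2 = Σ v_i α_i^2 r_i = 12·4·8 + 8·1·2 + 4·9·5 + 4·9·7 + 11·12·12 = 2416 ≡ 11.
  S = (6, 12, 11) ≠ 0, so r is not a codeword (an error is present).
Step 3: locate the error. For a single error e at position i, S_ℓ = v_i·e·α_i^ℓ, so α_err = S_1/S_0.
  S_0^{−1} = 6^{−1} = 11 (mod 13), so α_err = 12·11 = 132 ≡ 2 = α_1. Error position i = 1.
  Consistency check: S_2/S_1 = 11·12 = 132 ≡ 2 = α_err ✓ (single-error assumption holds).
Step 4: error magnitude e = S_0/v_1 = S_0·∏_{j≠1}(α_1 − α_j) = 6·12 = 72 ≡ 7 (mod 13).
Step 5: correct position 1: c_1 = r_1 − e = 8 − 7 ≡ 1 (mod 13). Hence c = [1, 2, 5, 7, 12].
  Check: interpolating c through the α_i gives m(x) = 6 + 4·x (degree < 2) with m(α_i) = c_i for every i, so c is indeed a codeword.


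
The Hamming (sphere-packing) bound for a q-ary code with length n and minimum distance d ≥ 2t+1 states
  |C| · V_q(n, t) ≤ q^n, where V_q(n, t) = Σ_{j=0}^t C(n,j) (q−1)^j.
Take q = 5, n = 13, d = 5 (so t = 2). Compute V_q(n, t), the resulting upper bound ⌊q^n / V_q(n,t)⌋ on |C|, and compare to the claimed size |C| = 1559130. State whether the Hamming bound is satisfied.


V_q(n, t) = 1301, q^n = 1220703125, Hamming bound = 938280, |C| = 1559130 > bound (violated).

Step 1: Compute V_q(n, t) = Σ_{j=0}^2 C(n, j) (q−1)^j.
  j = 0: C(13,0)·(4)^0 = 1·1 = 1.
  j = 1: C(13,1)·(4)^1 = 13·4 = 52.
  j = 2: C(13,2)·(4)^2 = 78·16 = 1248.
  V_q(n, t) = 1 + 52 + 1248 = 1301.
Step 2: q^n = 5^13 = 1220703125.
Step 3: Hamming bound ⌊q^n / V_q(n,t)⌋ = ⌊1220703125/1301⌋ = 938280.
Step 4: Compare |C| = 1559130 to 938280: violated.
The claimed |C| lies above the Hamming bound, so no 5-ary code of length 13 with d ≥ 5 can have 1559130 codewords.


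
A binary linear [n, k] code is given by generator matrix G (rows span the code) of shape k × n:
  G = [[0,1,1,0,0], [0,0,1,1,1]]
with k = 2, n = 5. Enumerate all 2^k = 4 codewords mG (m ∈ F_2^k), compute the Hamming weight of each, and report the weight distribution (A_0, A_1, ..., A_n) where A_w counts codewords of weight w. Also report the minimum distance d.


Weight distribution: A_0 = 1, A_2 = 1, A_3 = 2. Minimum distance d = 2.

Enumerate all 2^2 = 4 messages m ∈ F_2^2.
For each, compute codeword c = mG in F_2^5, then tally its weight.
  m = 00 → c = 00000, weight = 0.
  m = 10 → c = 01100, weight = 2.
  m = 01 → c = 00111, weight = 3.
  m = 11 → c = 01011, weight = 3.
Tally weights:
  weight 0: 1 codewords.
  weight 2: 1 codewords.
  weight 3: 2 codewords.
Minimum distance d = smallest w > 0 with A_w > 0 = 2.
Sanity: Σ A_w = 4 = 2^2 = 4 ✓.


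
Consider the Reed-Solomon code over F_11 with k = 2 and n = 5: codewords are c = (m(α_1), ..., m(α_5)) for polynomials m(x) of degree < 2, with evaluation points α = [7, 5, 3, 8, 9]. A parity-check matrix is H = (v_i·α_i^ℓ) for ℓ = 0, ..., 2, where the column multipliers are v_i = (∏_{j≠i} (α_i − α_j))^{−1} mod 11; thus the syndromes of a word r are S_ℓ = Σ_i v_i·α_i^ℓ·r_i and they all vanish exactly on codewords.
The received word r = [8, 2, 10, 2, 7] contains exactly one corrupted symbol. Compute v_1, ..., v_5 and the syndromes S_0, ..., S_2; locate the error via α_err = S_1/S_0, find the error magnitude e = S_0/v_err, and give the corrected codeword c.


S = (10, 6, 8), error at position 2, error magnitude e = 4, c = [8, 9, 10, 2, 7].

Step 1: column multipliers v_i = (∏_{j≠i}(α_i − α_j))^{−1} mod 11.
  i = 1 (α = 7): (7−5)(7−3)(7−8)(7−9) = 2·4·(−1)·(−2) = 16 ≡ 5, so v_1 = 5^{−1} = 9 (mod 11).
  i = 2 (α = 5): (5−7)(5−3)(5−8)(5−9) = (−2)·2·(−3)·(−4) = −48 ≡ 7, so v_2 = 7^{−1} = 8 (mod 11).
  i = 3 (α = 3): (3−7)(3−5)(3−8)(3−9) = (−4)·(−2)·(−5)·(−6) = 240 ≡ 9, so v_3 = 9^{−1} = 5 (mod 11).
  i = 4 (α = 8): (8−7)(8−5)(8−3)(8−9) = 1·3·5·(−1) = −15 ≡ 7, so v_4 = 7^{−1} = 8 (mod 11).
  i = 5 (α = 9): (9−7)(9−5)(9−3)(9−8) = 2·4·6·1 = 48 ≡ 4, so v_5 = 4^{−1} = 3 (mod 11).
  v = [9, 8, 5, 8, 3].
Step 2: syndromes of r = [8, 2, 10, 2, 7] (all sums mod 11).
  S_0 = Σ v_i r_i = 9·8 + 8·2 + 5·10 + 8·2 + 3·7 = 175 ≡ 10.
  S_1 = Σ v_i α_i r_i = 9·7·8 + 8·5·2 + 5·3·10 + 8·8·2 + 3·9·7 = 1051 ≡ 6.
  α_i^2 mod 11 = [5, 3, 9, 9, 4].
  S_2 = Σ v_i α_i^2 r_i = 9·5·8 + 8·3·2 + 5·9·10 + 8·9·2 + 3·4·7 = 1086 ≡ 8.
  S = (10, 6, 8) ≠ 0, so r is not a codeword (an error is present).
Step 3: locate the error. For a single error e at position i, S_ℓ = v_i·e·α_i^ℓ, so α_err = S_1/S_0.
  S_0^{−1} = 10^{−1} = 10 (mod 11), so α_err = 6·10 = 60 ≡ 5 = α_2. Error position i = 2.
  Consistency check: S_2/S_1 = 8·2 = 16 ≡ 5 = α_err ✓ (single-error assumption holds).
Step 4: error magnitude e = S_0/v_2 = S_0·∏_{j≠2}(α_2 − α_j) = 10·7 = 70 ≡ 4 (mod 11).
Step 5: correct position 2: c_2 = r_2 − e = 2 − 4 ≡ 9 (mod 11). Hence c = [8, 9, 10, 2, 7].
  Check: interpolating c through the α_i gives m(x) = 6 + 5·x (degree < 2) with m(α_i) = c_i for every i, so c is indeed a codeword.


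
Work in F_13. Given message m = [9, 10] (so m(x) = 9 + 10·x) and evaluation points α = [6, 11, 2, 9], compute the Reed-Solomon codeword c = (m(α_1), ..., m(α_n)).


c = [4, 2, 3, 8]

Message polynomial: m(x) = 9 + 10·x (mod 13).
For each evaluation point α_i, compute m(α_i) mod 13:
  α_1 = 6: Horner steps 10 → 4, so m(6) = 4.
  α_2 = 11: Horner steps 10 → 2, so m(11) = 2.
  α_3 = 2: Horner steps 10 → 3, so m(2) = 3.
  α_4 = 9: Horner steps 10 → 8, so m(9) = 8.
Codeword c = [4, 2, 3, 8] ∈ F_13^4.


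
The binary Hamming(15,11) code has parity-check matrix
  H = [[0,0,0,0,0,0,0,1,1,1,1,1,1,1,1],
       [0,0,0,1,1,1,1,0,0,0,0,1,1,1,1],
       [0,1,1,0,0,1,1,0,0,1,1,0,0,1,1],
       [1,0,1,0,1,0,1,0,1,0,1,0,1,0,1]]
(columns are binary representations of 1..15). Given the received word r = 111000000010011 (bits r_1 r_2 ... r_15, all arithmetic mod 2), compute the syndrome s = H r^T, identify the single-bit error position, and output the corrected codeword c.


s = (1, 0, 1, 0)^T, error position = 10, corrected codeword c = 111000000110011

Compute s = H r^T mod 2 one row at a time:
  s_1 = 0 + 0 + 0 + 1 + 0 + 0 + 1 + 1 = 3 ≡ 1 (mod 2).
  s_2 = 0 + 0 + 0 + 0 + 0 + 0 + 1 + 1 = 2 ≡ 0 (mod 2).
  s_3 = 1 + 1 + 0 + 0 + 0 + 1 + 1 + 1 = 5 ≡ 1 (mod 2).
  s_4 = 1 + 1 + 0 + 0 + 0 + 1 + 0 + 1 = 4 ≡ 0 (mod 2).
s = (1, 0, 1, 0)^T — this equals column 10 of H (binary 1010), so error is at position 10.
Correct: flip bit 10 of r = 111000000010011 to get c = 111000000110011.
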